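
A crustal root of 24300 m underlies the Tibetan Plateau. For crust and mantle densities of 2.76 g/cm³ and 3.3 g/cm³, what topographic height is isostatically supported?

4750 m

For local isostatic compensation: ρ_c h = (ρ_m − ρ_c) r.
h = r (ρ_m − ρ_c) / ρ_c = 24300 m × (3.3 − 2.76) / 2.76 = 4750 m.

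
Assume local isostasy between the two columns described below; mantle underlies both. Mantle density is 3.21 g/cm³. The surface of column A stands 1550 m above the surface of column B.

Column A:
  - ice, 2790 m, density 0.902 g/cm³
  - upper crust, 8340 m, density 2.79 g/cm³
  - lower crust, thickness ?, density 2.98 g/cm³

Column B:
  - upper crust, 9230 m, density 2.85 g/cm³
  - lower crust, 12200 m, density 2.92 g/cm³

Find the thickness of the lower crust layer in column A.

Take the compensation level at the base of the deeper column (depth z_c below the surface of column A) and equate Σ ρ_i t_i down to z_c; mantle fills any gap and the z_c terms cancel.
Column A: 2790×0.902 + 8340×2.79 + x×2.98 + (z_c − 11130 − x)×3.21
Column B: 1550×0 + 9230×2.85 + 12200×2.92 + (z_c − 1550 − 21430)×3.21
The z_c×3.21 term appears on both sides and cancels. Collect the known terms of each column as K = Σ(ρt)_known − 3.21 × (depth of known layers): K_A = 25785.18 − 3.21×11130 = −9942.12; K_B = 61929.5 − 3.21×(1550 + 21430) = −11836.3.
Balance: K_A − x×(3.21 − 2.98) = K_B, so x = (K_A − K_B)/(3.21 − 2.98) = 1894.18/0.23 = 8240 m.

8240 m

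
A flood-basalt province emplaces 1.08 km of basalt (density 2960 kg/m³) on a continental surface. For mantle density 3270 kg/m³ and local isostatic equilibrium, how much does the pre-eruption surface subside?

Subaerial loading: s = t ρ_load / ρ_m.
s = 1.08 km × 2960/3270 = 0.978 km.

0.978 km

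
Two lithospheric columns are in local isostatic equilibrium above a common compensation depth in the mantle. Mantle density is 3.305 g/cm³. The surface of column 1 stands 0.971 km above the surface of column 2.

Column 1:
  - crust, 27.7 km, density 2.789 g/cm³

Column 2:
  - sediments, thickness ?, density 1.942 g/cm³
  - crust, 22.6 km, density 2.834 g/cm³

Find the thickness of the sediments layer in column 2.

0.322 km

Take the compensation level at the base of the deeper column (depth z_c below the surface of column 1) and equate Σ ρ_i t_i down to z_c; mantle fills any gap and the z_c terms cancel.
Column 1: 27.7×2.789 + (z_c − 27.7)×3.305
Column 2: 0.971×0 + x×1.942 + 22.6×2.834 + (z_c − 0.971 − 22.6 − x)×3.305
The z_c×3.305 term appears on both sides and cancels. Collect the known terms of each column as K = Σ(ρt)_known − 3.305 × (depth of known layers): K_1 = 77.2553 − 3.305×27.7 = −14.2932; K_2 = 64.0484 − 3.305×(0.971 + 22.6) = −13.853755.
Balance: K_1 = K_2 − x×(3.305 − 1.942), so x = (K_2 − K_1)/(3.305 − 1.942) = 0.439445/1.363 = 0.322 km.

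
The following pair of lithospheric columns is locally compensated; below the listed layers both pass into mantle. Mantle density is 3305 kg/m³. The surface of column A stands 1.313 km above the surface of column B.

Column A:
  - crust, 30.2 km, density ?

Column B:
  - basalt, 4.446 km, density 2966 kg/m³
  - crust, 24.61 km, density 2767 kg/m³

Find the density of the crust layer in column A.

Take the compensation level at the base of the deeper column (depth z_c below the surface of column A) and equate Σ ρ_i t_i down to z_c; mantle fills any gap and the z_c terms cancel.
Column A: 30.2×ρ + (z_c − 30.2)×3305
Column B: 1.313×0 + 4.446×2966 + 24.61×2767 + (z_c − 1.313 − 29.056)×3305
The z_c×3305 term appears on both sides and cancels. Collect the known terms of each column as K = Σ(ρt)_known − 3305 × (depth of known layers): K_A = 0 − 3305×30.2 = −99811; K_B = 81282.706 − 3305×(1.313 + 29.056) = −19086.839.
Balance: K_A + 30.2×ρ = K_B, so ρ = (K_B − K_A)/30.2 = 80724.2/30.2 = 2670 kg/m³.

2670 kg/m³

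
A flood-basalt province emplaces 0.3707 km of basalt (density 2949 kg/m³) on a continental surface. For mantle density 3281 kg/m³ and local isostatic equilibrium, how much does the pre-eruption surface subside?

0.333 km

Subaerial loading: s = t ρ_load / ρ_m.
s = 0.3707 km × 2949/3281 = 0.333 km.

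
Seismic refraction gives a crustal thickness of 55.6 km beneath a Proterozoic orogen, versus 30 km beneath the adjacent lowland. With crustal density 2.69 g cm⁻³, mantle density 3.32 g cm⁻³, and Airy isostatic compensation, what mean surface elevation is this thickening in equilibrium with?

Excess crust Δ = 55.6 km − 30 km = 25.6 km, split between elevation h and root r with h + r = Δ.
Airy balance ρ_c h = (ρ_m − ρ_c) r gives r = h ρ_c/(ρ_m − ρ_c), so h (1 + ρ_c/(ρ_m − ρ_c)) = Δ, i.e. h = Δ (ρ_m − ρ_c)/ρ_m.
h = 25.6 km × 0.63/3.32 = 4.86 km.

4.86 km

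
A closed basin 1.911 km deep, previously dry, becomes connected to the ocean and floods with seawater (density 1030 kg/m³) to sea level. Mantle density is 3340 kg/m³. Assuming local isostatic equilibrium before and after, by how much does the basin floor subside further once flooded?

After flooding the water column is d + s deep. Its weight must equal the weight of mantle displaced by the extra subsidence s: (d + s) ρ_w = s ρ_m.
s = d ρ_w / (ρ_m − ρ_w) = 1.911 km × 1030/(3340 − 1030) = 0.852 km.

0.852 km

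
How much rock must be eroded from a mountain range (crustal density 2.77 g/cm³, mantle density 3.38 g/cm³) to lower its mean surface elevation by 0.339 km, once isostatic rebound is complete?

1.88 km

Net drop Δ = e − u = e − e ρ_c/ρ_m = e (ρ_m − ρ_c)/ρ_m.
e = Δ ρ_m/(ρ_m − ρ_c) = 0.339 km × 3.38/0.61 = 1.88 km.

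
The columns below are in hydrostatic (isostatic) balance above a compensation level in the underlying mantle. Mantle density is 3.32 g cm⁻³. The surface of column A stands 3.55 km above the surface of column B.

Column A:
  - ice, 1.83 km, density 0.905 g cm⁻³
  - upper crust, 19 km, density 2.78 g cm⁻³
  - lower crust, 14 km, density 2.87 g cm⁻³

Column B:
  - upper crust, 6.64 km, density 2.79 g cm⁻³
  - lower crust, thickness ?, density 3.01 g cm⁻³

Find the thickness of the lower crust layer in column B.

Take the compensation level at the base of the deeper column (depth z_c below the surface of column A) and equate Σ ρ_i t_i down to z_c; mantle fills any gap and the z_c terms cancel.
Column A: 1.83×0.905 + 19×2.78 + 14×2.87 + (z_c − 34.83)×3.32
Column B: 3.55×0 + 6.64×2.79 + x×3.01 + (z_c − 3.55 − 6.64 − x)×3.32
The z_c×3.32 term appears on both sides and cancels. Collect the known terms of each column as K = Σ(ρt)_known − 3.32 × (depth of known layers): K_A = 94.65615 − 3.32×34.83 = −20.97945; K_B = 18.5256 − 3.32×(3.55 + 6.64) = −15.3052.
Balance: K_A = K_B − x×(3.32 − 3.01), so x = (K_B − K_A)/(3.32 − 3.01) = 5.67425/0.31 = 18.3 km.

18.3 km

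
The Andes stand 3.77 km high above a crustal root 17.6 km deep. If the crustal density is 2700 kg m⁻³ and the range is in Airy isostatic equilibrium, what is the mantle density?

3280 kg m⁻³

Airy balance: ρ_c h = (ρ_m − ρ_c) r → ρ_m = ρ_c (1 + h/r).
ρ_m = 2700 × (1 + 3.77 km/17.6 km) = 3280 kg m⁻³.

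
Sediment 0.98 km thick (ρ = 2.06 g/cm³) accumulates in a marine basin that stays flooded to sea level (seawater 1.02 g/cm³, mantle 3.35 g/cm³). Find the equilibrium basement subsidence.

0.437 km

Submarine loading: the sediment displaces seawater, and the subsidence is in turn flooded, so s (ρ_m − ρ_w) = t (ρ_sed − ρ_w).
s = 0.98 km × (2.06 − 1.02) / (3.35 − 1.02) = 0.437 km.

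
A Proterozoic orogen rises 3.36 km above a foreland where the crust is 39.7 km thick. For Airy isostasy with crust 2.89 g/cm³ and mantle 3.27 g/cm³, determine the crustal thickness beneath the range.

68.6 km

Root depth r = h ρ_c / (ρ_m − ρ_c) = 3.36 km × 2.89 / 0.38 = 25.55 km.
Total thickness = T + h + r = 39.7 km + 3.36 km + 25.55 km = 68.6 km.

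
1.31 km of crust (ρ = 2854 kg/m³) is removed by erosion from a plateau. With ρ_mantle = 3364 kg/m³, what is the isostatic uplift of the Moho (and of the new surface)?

Unloading: uplift u = e ρ_c/ρ_m = 1.31 km × 2854/3364 = 1.11 km.

1.11 km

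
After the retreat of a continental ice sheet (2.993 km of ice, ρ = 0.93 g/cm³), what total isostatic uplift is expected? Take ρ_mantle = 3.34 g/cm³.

Removing the load lets mantle flow back in; uplift u satisfies ρ_ice t = ρ_m u.
u = t ρ_ice/ρ_m = 2.993 km × 0.93/3.34 = 0.833 km.

0.833 km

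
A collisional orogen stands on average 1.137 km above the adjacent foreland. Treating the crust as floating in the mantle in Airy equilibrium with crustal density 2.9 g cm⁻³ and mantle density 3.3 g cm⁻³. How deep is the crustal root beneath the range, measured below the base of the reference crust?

Equating mass per unit area of the two columns: the weight of the topography is balanced by the buoyancy of the root, ρ_c h = (ρ_m − ρ_c) r.
r = h · ρ_c / (ρ_m − ρ_c) = 1.137 km × 2.9 / (3.3 − 2.9) = 8.24 km.

8.24 km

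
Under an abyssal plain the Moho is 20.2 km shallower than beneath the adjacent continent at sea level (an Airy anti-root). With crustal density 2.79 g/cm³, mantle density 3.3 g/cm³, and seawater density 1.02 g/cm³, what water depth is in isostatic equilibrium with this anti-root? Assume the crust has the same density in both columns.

Replacing a thickness d of crust by seawater at the top must be balanced by replacing crust with mantle at the base: d (ρ_c − ρ_w) = a (ρ_m − ρ_c).
d = a (ρ_m − ρ_c)/(ρ_c − ρ_w) = 20.2 km × 0.51/1.77 = 5.82 km.

5.82 km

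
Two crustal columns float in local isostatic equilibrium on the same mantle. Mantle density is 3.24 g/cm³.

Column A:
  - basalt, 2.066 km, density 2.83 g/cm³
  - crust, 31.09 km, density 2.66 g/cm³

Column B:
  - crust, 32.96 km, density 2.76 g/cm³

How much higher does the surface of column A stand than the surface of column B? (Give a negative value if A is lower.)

0.944 km

For any compensation level in the mantle, the mantle terms cancel and isostasy reduces to e = (Σt_A − Σt_B) − (Σ(ρt)_A − Σ(ρt)_B) / ρ_m.
Σt_A = 33.156 km; Σt_B = 32.96 km; Σ(ρt)_A = 88.54618; Σ(ρt)_B = 90.9696 (in km·g/cm³).
e = (33.156 − 32.96) − (88.54618 − 90.9696) / 3.24 = 0.944 km.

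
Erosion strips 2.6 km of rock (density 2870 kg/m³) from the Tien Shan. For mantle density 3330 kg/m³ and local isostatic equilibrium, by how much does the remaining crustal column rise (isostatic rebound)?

Unloading: uplift u = e ρ_c/ρ_m = 2.6 km × 2870/3330 = 2.24 km.

2.24 km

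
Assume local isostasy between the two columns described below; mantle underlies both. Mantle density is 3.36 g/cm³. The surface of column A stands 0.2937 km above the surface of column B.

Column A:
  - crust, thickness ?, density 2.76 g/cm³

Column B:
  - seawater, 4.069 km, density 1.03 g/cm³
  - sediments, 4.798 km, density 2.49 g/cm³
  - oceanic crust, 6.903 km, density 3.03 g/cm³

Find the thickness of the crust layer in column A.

Take the compensation level at the base of the deeper column (depth z_c below the surface of column A) and equate Σ ρ_i t_i down to z_c; mantle fills any gap and the z_c terms cancel.
Column A: x×2.76 + (z_c − 0 − x)×3.36
Column B: 0.2937×0 + 4.069×1.03 + 4.798×2.49 + 6.903×3.03 + (z_c − 0.2937 − 15.77)×3.36
The z_c×3.36 term appears on both sides and cancels. Collect the known terms of each column as K = Σ(ρt)_known − 3.36 × (depth of known layers): K_A = 0 − 3.36×0 = 0; K_B = 37.05418 − 3.36×(0.2937 + 15.77) = −16.919852.
Balance: K_A − x×(3.36 − 2.76) = K_B, so x = (K_A − K_B)/(3.36 − 2.76) = 16.9199/0.6 = 28.2 km.

28.2 km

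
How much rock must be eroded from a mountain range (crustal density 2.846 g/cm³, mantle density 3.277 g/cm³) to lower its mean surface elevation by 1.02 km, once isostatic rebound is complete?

Net drop Δ = e − u = e − e ρ_c/ρ_m = e (ρ_m − ρ_c)/ρ_m.
e = Δ ρ_m/(ρ_m − ρ_c) = 1.02 km × 3.277/0.431 = 7.76 km.

7.76 km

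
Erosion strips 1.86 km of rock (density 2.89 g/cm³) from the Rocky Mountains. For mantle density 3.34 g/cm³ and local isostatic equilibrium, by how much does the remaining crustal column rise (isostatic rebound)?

1.61 km

Unloading: uplift u = e ρ_c/ρ_m = 1.86 km × 2.89/3.34 = 1.61 km.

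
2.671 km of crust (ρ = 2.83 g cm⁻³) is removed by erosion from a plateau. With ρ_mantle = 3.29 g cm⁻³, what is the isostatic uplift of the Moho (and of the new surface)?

Unloading: uplift u = e ρ_c/ρ_m = 2.671 km × 2.83/3.29 = 2.3 km.

2.3 km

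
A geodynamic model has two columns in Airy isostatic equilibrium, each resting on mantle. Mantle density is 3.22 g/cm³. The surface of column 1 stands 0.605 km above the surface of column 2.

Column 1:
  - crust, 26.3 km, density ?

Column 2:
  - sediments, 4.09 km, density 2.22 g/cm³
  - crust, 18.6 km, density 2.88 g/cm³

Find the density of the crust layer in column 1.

2.75 g/cm³

Take the compensation level at the base of the deeper column (depth z_c below the surface of column 1) and equate Σ ρ_i t_i down to z_c; mantle fills any gap and the z_c terms cancel.
Column 1: 26.3×ρ + (z_c − 26.3)×3.22
Column 2: 0.605×0 + 4.09×2.22 + 18.6×2.88 + (z_c − 0.605 − 22.69)×3.22
The z_c×3.22 term appears on both sides and cancels. Collect the known terms of each column as K = Σ(ρt)_known − 3.22 × (depth of known layers): K_1 = 0 − 3.22×26.3 = −84.686; K_2 = 62.6478 − 3.22×(0.605 + 22.69) = −12.3621.
Balance: K_1 + 26.3×ρ = K_2, so ρ = (K_2 − K_1)/26.3 = 72.3239/26.3 = 2.75 g/cm³.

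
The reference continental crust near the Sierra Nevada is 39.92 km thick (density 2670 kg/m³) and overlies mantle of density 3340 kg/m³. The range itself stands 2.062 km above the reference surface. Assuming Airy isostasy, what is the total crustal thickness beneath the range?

Root depth r = h ρ_c / (ρ_m − ρ_c) = 2.062 km × 2670 / 670 = 8.217 km.
Total thickness = T + h + r = 39.92 km + 2.062 km + 8.217 km = 50.2 km.

50.2 km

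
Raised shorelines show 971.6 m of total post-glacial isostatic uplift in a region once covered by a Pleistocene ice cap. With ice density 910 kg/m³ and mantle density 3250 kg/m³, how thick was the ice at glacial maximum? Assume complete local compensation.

u = t ρ_ice/ρ_m → t = u ρ_m/ρ_ice = 971.6 m × 3250/910 = 3470 m.

3470 m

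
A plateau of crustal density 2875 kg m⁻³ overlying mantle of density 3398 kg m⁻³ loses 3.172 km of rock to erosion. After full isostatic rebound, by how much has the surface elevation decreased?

0.488 km

Rebound u = e ρ_c/ρ_m = 3.172 km × 2875/3398 = 2.684 km.
Net surface drop = e − u = 3.172 km − 2.684 km = e (ρ_m − ρ_c)/ρ_m = 0.488 km.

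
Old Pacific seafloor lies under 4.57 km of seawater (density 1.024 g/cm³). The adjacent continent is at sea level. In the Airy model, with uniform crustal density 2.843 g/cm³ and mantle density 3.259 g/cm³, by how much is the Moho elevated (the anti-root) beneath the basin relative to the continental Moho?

For local isostatic compensation: replacing crust with seawater at the top is compensated by replacing crust with mantle at the base: d (ρ_c − ρ_w) = a (ρ_m − ρ_c).
a = d (ρ_c − ρ_w)/(ρ_m − ρ_c) = 4.57 km × 1.819/0.416 = 20 km.

20 km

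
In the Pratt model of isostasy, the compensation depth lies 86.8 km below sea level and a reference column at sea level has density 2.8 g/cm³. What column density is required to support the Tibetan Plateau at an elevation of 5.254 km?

2.64 g/cm³

Pratt balance: ρ_ref D = ρ (D + h).
ρ = ρ_ref D/(D + h) = 2.8 × 86.8 km/(86.8 km + 5.254 km) = 2.64 g/cm³.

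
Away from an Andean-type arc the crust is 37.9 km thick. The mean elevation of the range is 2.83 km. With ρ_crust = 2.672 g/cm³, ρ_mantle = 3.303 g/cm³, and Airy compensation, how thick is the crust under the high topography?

Root depth r = h ρ_c / (ρ_m − ρ_c) = 2.83 km × 2.672 / 0.631 = 11.98 km.
Total thickness = T + h + r = 37.9 km + 2.83 km + 11.98 km = 52.7 km.

52.7 km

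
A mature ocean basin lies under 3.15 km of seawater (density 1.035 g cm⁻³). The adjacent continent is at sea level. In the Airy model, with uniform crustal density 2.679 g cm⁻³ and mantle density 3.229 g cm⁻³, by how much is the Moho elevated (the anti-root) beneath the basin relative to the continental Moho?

9.42 km

Balancing pressure at the compensation depth: replacing crust with seawater at the top is compensated by replacing crust with mantle at the base: d (ρ_c − ρ_w) = a (ρ_m − ρ_c).
a = d (ρ_c − ρ_w)/(ρ_m − ρ_c) = 3.15 km × 1.644/0.55 = 9.42 km.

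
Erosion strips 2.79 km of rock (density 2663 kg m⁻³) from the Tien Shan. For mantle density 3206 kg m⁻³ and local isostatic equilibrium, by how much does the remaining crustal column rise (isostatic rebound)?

2.32 km

Unloading: uplift u = e ρ_c/ρ_m = 2.79 km × 2663/3206 = 2.32 km.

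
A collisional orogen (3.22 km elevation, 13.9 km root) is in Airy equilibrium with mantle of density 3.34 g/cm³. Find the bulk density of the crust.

ρ_c h = (ρ_m − ρ_c) r → ρ_c (h + r) = ρ_m r → ρ_c = ρ_m r / (h + r).
ρ_c = 3.34 × 13.9 km / (3.22 km + 13.9 km) = 2.71 g/cm³.

2.71 g/cm³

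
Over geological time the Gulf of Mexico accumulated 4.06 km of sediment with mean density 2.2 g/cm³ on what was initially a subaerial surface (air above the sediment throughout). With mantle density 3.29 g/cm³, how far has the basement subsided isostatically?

2.71 km

Subaerial load: s = t ρ_sed / ρ_m = 4.06 km × 2.2/3.29 = 2.71 km.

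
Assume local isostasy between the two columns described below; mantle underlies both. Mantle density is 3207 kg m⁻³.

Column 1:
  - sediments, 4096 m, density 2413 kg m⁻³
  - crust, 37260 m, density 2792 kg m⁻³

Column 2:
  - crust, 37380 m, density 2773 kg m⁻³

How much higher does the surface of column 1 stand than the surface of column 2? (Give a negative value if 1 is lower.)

For any compensation level in the mantle, the mantle terms cancel and isostasy reduces to e = (Σt_1 − Σt_2) − (Σ(ρt)_1 − Σ(ρt)_2) / ρ_m.
Σt_1 = 41356 m; Σt_2 = 37380 m; Σ(ρt)_1 = 113913568; Σ(ρt)_2 = 103654740 (in m·kg m⁻³).
e = (41356 − 37380) − (113913568 − 103654740) / 3207 = 777 m.

777 m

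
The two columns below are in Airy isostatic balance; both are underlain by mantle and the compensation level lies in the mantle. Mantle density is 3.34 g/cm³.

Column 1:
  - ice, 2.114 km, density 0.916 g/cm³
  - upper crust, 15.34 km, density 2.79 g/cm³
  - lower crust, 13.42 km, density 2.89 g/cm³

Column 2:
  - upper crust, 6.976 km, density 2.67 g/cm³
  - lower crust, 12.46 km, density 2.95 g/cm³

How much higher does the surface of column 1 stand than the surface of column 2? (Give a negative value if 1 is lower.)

For any compensation level in the mantle, the mantle terms cancel and isostasy reduces to e = (Σt_1 − Σt_2) − (Σ(ρt)_1 − Σ(ρt)_2) / ρ_m.
Σt_1 = 30.874 km; Σt_2 = 19.436 km; Σ(ρt)_1 = 83.518824; Σ(ρt)_2 = 55.38292 (in km·g/cm³).
e = (30.874 − 19.436) − (83.518824 − 55.38292) / 3.34 = 3.01 km.

3.01 km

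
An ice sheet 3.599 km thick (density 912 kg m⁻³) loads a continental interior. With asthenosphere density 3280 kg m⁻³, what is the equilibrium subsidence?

1 km

Isostatic balance requires: the ice load ρ_ice t is balanced by mantle displaced below, ρ_m s.
s = t ρ_ice / ρ_m = 3.599 km × 912/3280 = 1 km.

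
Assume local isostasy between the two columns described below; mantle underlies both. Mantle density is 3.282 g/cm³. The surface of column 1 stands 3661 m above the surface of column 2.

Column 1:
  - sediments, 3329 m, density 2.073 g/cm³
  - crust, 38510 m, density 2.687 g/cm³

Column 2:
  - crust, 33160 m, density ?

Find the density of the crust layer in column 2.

Take the compensation level at the base of the deeper column (depth z_c below the surface of column 1) and equate Σ ρ_i t_i down to z_c; mantle fills any gap and the z_c terms cancel.
Column 1: 3329×2.073 + 38510×2.687 + (z_c − 41839)×3.282
Column 2: 3661×0 + 33160×ρ + (z_c − 3661 − 33160)×3.282
The z_c×3.282 term appears on both sides and cancels. Collect the known terms of each column as K = Σ(ρt)_known − 3.282 × (depth of known layers): K_1 = 110377.387 − 3.282×41839 = −26938.211; K_2 = 0 − 3.282×(3661 + 33160) = −120846.522.
Balance: K_1 = K_2 + 33160×ρ, so ρ = (K_1 − K_2)/33160 = 93908.3/33160 = 2.83 g/cm³.

2.83 g/cm³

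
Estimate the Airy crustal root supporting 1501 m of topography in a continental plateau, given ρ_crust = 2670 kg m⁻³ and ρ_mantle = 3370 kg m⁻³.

Isostatic balance requires: the weight of the topography is balanced by the buoyancy of the root, ρ_c h = (ρ_m − ρ_c) r.
r = h · ρ_c / (ρ_m − ρ_c) = 1501 m × 2670 / (3370 − 2670) = 5730 m.

5730 m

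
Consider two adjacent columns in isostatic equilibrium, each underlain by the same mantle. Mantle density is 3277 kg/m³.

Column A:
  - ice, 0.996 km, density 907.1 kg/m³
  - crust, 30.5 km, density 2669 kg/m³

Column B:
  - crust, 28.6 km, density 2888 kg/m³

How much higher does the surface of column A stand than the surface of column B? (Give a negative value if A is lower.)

For any compensation level in the mantle, the mantle terms cancel and isostasy reduces to e = (Σt_A − Σt_B) − (Σ(ρt)_A − Σ(ρt)_B) / ρ_m.
Σt_A = 31.496 km; Σt_B = 28.6 km; Σ(ρt)_A = 82307.9716; Σ(ρt)_B = 82596.8 (in km·kg/m³).
e = (31.496 − 28.6) − (82307.9716 − 82596.8) / 3277 = 2.98 km.

2.98 km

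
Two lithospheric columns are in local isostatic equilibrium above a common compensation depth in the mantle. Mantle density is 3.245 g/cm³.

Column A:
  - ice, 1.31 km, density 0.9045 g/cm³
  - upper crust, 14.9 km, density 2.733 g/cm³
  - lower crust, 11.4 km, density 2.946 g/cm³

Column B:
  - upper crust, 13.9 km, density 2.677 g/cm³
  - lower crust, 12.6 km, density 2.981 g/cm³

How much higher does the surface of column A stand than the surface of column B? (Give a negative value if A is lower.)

0.888 km

For any compensation level in the mantle, the mantle terms cancel and isostasy reduces to e = (Σt_A − Σt_B) − (Σ(ρt)_A − Σ(ρt)_B) / ρ_m.
Σt_A = 27.61 km; Σt_B = 26.5 km; Σ(ρt)_A = 75.490995; Σ(ρt)_B = 74.7709 (in km·g/cm³).
e = (27.61 − 26.5) − (75.490995 − 74.7709) / 3.245 = 0.888 km.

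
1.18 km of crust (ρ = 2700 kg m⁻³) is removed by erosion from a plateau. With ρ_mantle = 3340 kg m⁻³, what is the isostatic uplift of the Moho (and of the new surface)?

Unloading: uplift u = e ρ_c/ρ_m = 1.18 km × 2700/3340 = 0.954 km.

0.954 km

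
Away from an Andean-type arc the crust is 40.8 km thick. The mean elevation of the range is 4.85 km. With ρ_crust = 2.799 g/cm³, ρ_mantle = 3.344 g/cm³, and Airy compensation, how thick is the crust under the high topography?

Root depth r = h ρ_c / (ρ_m − ρ_c) = 4.85 km × 2.799 / 0.545 = 24.91 km.
Total thickness = T + h + r = 40.8 km + 4.85 km + 24.91 km = 70.6 km.

70.6 km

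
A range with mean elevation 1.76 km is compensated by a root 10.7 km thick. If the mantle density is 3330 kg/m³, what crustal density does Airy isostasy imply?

2860 kg/m³

ρ_c h = (ρ_m − ρ_c) r → ρ_c (h + r) = ρ_m r → ρ_c = ρ_m r / (h + r).
ρ_c = 3330 × 10.7 km / (1.76 km + 10.7 km) = 2860 kg/m³.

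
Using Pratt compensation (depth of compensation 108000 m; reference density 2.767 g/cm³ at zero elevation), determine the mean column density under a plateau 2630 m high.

Pratt balance: ρ_ref D = ρ (D + h).
ρ = ρ_ref D/(D + h) = 2.767 × 108000 m/(108000 m + 2630 m) = 2.7 g/cm³.

2.7 g/cm³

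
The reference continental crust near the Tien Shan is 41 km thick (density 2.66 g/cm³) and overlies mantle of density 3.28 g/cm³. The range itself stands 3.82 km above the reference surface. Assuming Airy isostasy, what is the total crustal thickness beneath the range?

61.2 km

Root depth r = h ρ_c / (ρ_m − ρ_c) = 3.82 km × 2.66 / 0.62 = 16.39 km.
Total thickness = T + h + r = 41 km + 3.82 km + 16.39 km = 61.2 km.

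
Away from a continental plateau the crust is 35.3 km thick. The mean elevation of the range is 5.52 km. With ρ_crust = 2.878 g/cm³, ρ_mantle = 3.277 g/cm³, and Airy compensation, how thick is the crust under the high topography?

80.6 km

Root depth r = h ρ_c / (ρ_m − ρ_c) = 5.52 km × 2.878 / 0.399 = 39.82 km.
Total thickness = T + h + r = 35.3 km + 5.52 km + 39.82 km = 80.6 km.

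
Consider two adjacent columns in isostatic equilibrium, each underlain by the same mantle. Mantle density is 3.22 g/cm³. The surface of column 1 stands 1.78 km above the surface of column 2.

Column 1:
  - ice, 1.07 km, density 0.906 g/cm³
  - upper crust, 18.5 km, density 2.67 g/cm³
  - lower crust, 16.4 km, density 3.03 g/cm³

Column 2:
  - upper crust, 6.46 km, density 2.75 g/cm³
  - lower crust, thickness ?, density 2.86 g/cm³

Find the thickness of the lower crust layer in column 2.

Take the compensation level at the base of the deeper column (depth z_c below the surface of column 1) and equate Σ ρ_i t_i down to z_c; mantle fills any gap and the z_c terms cancel.
Column 1: 1.07×0.906 + 18.5×2.67 + 16.4×3.03 + (z_c − 35.97)×3.22
Column 2: 1.78×0 + 6.46×2.75 + x×2.86 + (z_c − 1.78 − 6.46 − x)×3.22
The z_c×3.22 term appears on both sides and cancels. Collect the known terms of each column as K = Σ(ρt)_known − 3.22 × (depth of known layers): K_1 = 100.05642 − 3.22×35.97 = −15.76698; K_2 = 17.765 − 3.22×(1.78 + 6.46) = −8.7678.
Balance: K_1 = K_2 − x×(3.22 − 2.86), so x = (K_2 − K_1)/(3.22 − 2.86) = 6.99918/0.36 = 19.4 km.

19.4 km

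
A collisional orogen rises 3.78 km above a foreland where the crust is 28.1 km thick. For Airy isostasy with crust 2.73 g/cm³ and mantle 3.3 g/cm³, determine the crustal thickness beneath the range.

50 km

Root depth r = h ρ_c / (ρ_m − ρ_c) = 3.78 km × 2.73 / 0.57 = 18.1 km.
Total thickness = T + h + r = 28.1 km + 3.78 km + 18.1 km = 50 km.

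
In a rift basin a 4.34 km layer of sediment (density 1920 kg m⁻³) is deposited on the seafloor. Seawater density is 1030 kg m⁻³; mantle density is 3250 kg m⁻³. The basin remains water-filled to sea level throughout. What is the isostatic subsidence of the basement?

Submarine loading: the sediment displaces seawater, and the subsidence is in turn flooded, so s (ρ_m − ρ_w) = t (ρ_sed − ρ_w).
s = 4.34 km × (1920 − 1030) / (3250 − 1030) = 1.74 km.

1.74 km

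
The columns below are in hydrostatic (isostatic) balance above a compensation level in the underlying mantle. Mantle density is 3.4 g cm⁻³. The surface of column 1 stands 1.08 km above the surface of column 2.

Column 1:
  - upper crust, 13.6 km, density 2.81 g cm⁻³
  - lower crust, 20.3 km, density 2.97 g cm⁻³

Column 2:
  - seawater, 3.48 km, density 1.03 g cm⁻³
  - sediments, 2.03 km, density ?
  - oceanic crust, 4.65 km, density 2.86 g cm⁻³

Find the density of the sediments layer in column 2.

Take the compensation level at the base of the deeper column (depth z_c below the surface of column 1) and equate Σ ρ_i t_i down to z_c; mantle fills any gap and the z_c terms cancel.
Column 1: 13.6×2.81 + 20.3×2.97 + (z_c − 33.9)×3.4
Column 2: 1.08×0 + 3.48×1.03 + 2.03×ρ + 4.65×2.86 + (z_c − 1.08 − 10.16)×3.4
The z_c×3.4 term appears on both sides and cancels. Collect the known terms of each column as K = Σ(ρt)_known − 3.4 × (depth of known layers): K_1 = 98.507 − 3.4×33.9 = −16.753; K_2 = 16.8834 − 3.4×(1.08 + 10.16) = −21.3326.
Balance: K_1 = K_2 + 2.03×ρ, so ρ = (K_1 − K_2)/2.03 = 4.5796/2.03 = 2.26 g cm⁻³.

2.26 g cm⁻³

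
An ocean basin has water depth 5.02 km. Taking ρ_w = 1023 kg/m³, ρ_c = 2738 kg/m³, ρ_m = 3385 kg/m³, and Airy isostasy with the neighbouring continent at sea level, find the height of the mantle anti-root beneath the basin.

13.3 km

Equating mass per unit area of the two columns: replacing crust with seawater at the top is compensated by replacing crust with mantle at the base: d (ρ_c − ρ_w) = a (ρ_m − ρ_c).
a = d (ρ_c − ρ_w)/(ρ_m − ρ_c) = 5.02 km × 1715/647 = 13.3 km.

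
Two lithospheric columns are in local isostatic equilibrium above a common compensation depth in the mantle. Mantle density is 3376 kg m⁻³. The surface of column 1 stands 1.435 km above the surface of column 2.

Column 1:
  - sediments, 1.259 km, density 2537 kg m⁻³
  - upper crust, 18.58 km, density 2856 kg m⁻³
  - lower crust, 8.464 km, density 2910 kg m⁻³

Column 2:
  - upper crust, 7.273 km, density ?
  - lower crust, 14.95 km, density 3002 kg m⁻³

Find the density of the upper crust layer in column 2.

2790 kg m⁻³

Take the compensation level at the base of the deeper column (depth z_c below the surface of column 1) and equate Σ ρ_i t_i down to z_c; mantle fills any gap and the z_c terms cancel.
Column 1: 1.259×2537 + 18.58×2856 + 8.464×2910 + (z_c − 28.303)×3376
Column 2: 1.435×0 + 7.273×ρ + 14.95×3002 + (z_c − 1.435 − 22.223)×3376
The z_c×3376 term appears on both sides and cancels. Collect the known terms of each column as K = Σ(ρt)_known − 3376 × (depth of known layers): K_1 = 80888.803 − 3376×28.303 = −14662.125; K_2 = 44879.9 − 3376×(1.435 + 22.223) = −34989.508.
Balance: K_1 = K_2 + 7.273×ρ, so ρ = (K_1 − K_2)/7.273 = 20327.4/7.273 = 2790 kg m⁻³.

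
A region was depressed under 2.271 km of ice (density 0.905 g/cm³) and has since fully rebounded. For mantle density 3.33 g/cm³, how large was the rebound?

Removing the load lets mantle flow back in; uplift u satisfies ρ_ice t = ρ_m u.
u = t ρ_ice/ρ_m = 2.271 km × 0.905/3.33 = 0.617 km.

0.617 km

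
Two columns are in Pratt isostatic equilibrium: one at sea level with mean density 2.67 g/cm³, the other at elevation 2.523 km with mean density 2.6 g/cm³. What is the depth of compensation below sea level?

ρ_ref D = ρ (D + h) → D (ρ_ref − ρ) = ρ h.
D = ρ h/(ρ_ref − ρ) = 2.6 × 2.523 km/(2.67 − 2.6) = 93.7 km.

93.7 km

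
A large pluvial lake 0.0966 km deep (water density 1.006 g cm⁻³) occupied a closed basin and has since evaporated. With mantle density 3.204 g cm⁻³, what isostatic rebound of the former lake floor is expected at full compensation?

u = d ρ_w/ρ_m = 0.0966 km × 1.006/3.204 = 0.0303 km.

0.0303 km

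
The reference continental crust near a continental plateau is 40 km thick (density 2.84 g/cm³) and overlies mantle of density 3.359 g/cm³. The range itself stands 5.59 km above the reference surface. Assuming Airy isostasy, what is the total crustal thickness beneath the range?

76.2 km

Root depth r = h ρ_c / (ρ_m − ρ_c) = 5.59 km × 2.84 / 0.519 = 30.59 km.
Total thickness = T + h + r = 40 km + 5.59 km + 30.59 km = 76.2 km.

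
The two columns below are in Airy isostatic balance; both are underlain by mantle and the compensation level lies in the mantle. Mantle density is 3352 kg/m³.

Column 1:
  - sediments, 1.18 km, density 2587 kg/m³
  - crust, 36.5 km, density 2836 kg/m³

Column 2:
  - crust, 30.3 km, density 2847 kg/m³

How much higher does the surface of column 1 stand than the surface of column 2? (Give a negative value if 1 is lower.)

1.32 km

For any compensation level in the mantle, the mantle terms cancel and isostasy reduces to e = (Σt_1 − Σt_2) − (Σ(ρt)_1 − Σ(ρt)_2) / ρ_m.
Σt_1 = 37.68 km; Σt_2 = 30.3 km; Σ(ρt)_1 = 106566.66; Σ(ρt)_2 = 86264.1 (in km·kg/m³).
e = (37.68 − 30.3) − (106566.66 − 86264.1) / 3352 = 1.32 km.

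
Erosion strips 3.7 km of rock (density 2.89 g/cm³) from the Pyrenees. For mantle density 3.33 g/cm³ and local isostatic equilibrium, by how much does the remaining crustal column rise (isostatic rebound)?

Unloading: uplift u = e ρ_c/ρ_m = 3.7 km × 2.89/3.33 = 3.21 km.

3.21 km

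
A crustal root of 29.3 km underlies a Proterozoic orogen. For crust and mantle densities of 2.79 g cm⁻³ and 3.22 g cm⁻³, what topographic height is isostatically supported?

Equating mass per unit area of the two columns: ρ_c h = (ρ_m − ρ_c) r.
h = r (ρ_m − ρ_c) / ρ_c = 29.3 km × (3.22 − 2.79) / 2.79 = 4.52 km.

4.52 km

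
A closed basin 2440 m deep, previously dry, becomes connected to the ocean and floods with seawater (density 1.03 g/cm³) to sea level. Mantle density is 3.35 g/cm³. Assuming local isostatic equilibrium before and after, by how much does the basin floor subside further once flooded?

1080 m

After flooding the water column is d + s deep. Its weight must equal the weight of mantle displaced by the extra subsidence s: (d + s) ρ_w = s ρ_m.
s = d ρ_w / (ρ_m − ρ_w) = 2440 m × 1.03/(3.35 − 1.03) = 1080 m.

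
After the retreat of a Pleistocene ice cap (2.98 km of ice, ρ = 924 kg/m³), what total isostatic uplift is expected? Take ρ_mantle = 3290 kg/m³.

Removing the load lets mantle flow back in; uplift u satisfies ρ_ice t = ρ_m u.
u = t ρ_ice/ρ_m = 2.98 km × 924/3290 = 0.837 km.

0.837 km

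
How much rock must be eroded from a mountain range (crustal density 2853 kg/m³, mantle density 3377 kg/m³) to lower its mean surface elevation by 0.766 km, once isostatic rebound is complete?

4.94 km

Net drop Δ = e − u = e − e ρ_c/ρ_m = e (ρ_m − ρ_c)/ρ_m.
e = Δ ρ_m/(ρ_m − ρ_c) = 0.766 km × 3377/524 = 4.94 km.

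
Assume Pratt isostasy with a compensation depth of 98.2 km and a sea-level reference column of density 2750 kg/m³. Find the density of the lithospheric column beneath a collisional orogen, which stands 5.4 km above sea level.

2610 kg/m³

Pratt balance: ρ_ref D = ρ (D + h).
ρ = ρ_ref D/(D + h) = 2750 × 98.2 km/(98.2 km + 5.4 km) = 2610 kg/m³.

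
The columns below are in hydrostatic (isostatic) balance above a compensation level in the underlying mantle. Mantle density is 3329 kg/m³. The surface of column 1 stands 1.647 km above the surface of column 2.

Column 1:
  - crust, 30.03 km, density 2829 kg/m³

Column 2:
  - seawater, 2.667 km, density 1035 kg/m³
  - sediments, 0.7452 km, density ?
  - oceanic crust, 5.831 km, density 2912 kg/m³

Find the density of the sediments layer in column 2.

Take the compensation level at the base of the deeper column (depth z_c below the surface of column 1) and equate Σ ρ_i t_i down to z_c; mantle fills any gap and the z_c terms cancel.
Column 1: 30.03×2829 + (z_c − 30.03)×3329
Column 2: 1.647×0 + 2.667×1035 + 0.7452×ρ + 5.831×2912 + (z_c − 1.647 − 9.2432)×3329
The z_c×3329 term appears on both sides and cancels. Collect the known terms of each column as K = Σ(ρt)_known − 3329 × (depth of known layers): K_1 = 84954.87 − 3329×30.03 = −15015; K_2 = 19740.217 − 3329×(1.647 + 9.2432) = −16513.2588.
Balance: K_1 = K_2 + 0.7452×ρ, so ρ = (K_1 − K_2)/0.7452 = 1498.26/0.7452 = 2010 kg/m³.

2010 kg/m³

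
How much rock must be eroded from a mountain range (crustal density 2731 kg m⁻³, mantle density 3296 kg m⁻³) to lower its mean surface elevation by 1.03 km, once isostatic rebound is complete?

6.01 km

Net drop Δ = e − u = e − e ρ_c/ρ_m = e (ρ_m − ρ_c)/ρ_m.
e = Δ ρ_m/(ρ_m − ρ_c) = 1.03 km × 3296/565 = 6.01 km.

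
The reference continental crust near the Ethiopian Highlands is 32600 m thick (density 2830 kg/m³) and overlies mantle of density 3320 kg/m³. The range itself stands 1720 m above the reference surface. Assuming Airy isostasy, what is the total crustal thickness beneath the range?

Root depth r = h ρ_c / (ρ_m − ρ_c) = 1720 m × 2830 / 490 = 9934 m.
Total thickness = T + h + r = 32600 m + 1720 m + 9934 m = 44300 m.

44300 m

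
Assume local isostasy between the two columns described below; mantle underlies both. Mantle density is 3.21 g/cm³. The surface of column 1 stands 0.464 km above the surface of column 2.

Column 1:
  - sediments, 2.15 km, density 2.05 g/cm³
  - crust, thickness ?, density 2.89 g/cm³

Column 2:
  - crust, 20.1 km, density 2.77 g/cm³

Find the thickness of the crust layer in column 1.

24.5 km

Take the compensation level at the base of the deeper column (depth z_c below the surface of column 1) and equate Σ ρ_i t_i down to z_c; mantle fills any gap and the z_c terms cancel.
Column 1: 2.15×2.05 + x×2.89 + (z_c − 2.15 − x)×3.21
Column 2: 0.464×0 + 20.1×2.77 + (z_c − 0.464 − 20.1)×3.21
The z_c×3.21 term appears on both sides and cancels. Collect the known terms of each column as K = Σ(ρt)_known − 3.21 × (depth of known layers): K_1 = 4.4075 − 3.21×2.15 = −2.494; K_2 = 55.677 − 3.21×(0.464 + 20.1) = −10.33344.
Balance: K_1 − x×(3.21 − 2.89) = K_2, so x = (K_1 − K_2)/(3.21 − 2.89) = 7.83944/0.32 = 24.5 km.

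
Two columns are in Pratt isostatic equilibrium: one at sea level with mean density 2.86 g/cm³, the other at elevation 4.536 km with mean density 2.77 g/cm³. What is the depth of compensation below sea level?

140 km

ρ_ref D = ρ (D + h) → D (ρ_ref − ρ) = ρ h.
D = ρ h/(ρ_ref − ρ) = 2.77 × 4.536 km/(2.86 − 2.77) = 140 km.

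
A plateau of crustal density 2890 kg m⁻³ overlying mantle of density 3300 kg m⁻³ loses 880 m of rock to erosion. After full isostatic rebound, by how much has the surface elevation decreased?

Rebound u = e ρ_c/ρ_m = 880 m × 2890/3300 = 770.7 m.
Net surface drop = e − u = 880 m − 770.7 m = e (ρ_m − ρ_c)/ρ_m = 109 m.

109 m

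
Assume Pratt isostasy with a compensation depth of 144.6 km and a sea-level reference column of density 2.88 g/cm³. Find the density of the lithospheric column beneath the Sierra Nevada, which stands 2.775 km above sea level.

Pratt balance: ρ_ref D = ρ (D + h).
ρ = ρ_ref D/(D + h) = 2.88 × 144.6 km/(144.6 km + 2.775 km) = 2.83 g/cm³.

2.83 g/cm³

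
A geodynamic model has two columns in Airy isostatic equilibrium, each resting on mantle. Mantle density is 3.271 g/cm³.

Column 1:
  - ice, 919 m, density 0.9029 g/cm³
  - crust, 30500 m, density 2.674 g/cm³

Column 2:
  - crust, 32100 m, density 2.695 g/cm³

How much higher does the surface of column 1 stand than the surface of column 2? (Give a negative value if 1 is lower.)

579 m

For any compensation level in the mantle, the mantle terms cancel and isostasy reduces to e = (Σt_1 − Σt_2) − (Σ(ρt)_1 − Σ(ρt)_2) / ρ_m.
Σt_1 = 31419 m; Σt_2 = 32100 m; Σ(ρt)_1 = 82386.7651; Σ(ρt)_2 = 86509.5 (in m·g/cm³).
e = (31419 − 32100) − (82386.7651 − 86509.5) / 3.271 = 579 m.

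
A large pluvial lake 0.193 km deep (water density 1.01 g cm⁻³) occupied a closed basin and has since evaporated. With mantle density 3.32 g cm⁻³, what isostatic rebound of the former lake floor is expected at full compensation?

u = d ρ_w/ρ_m = 0.193 km × 1.01/3.32 = 0.0587 km.

0.0587 km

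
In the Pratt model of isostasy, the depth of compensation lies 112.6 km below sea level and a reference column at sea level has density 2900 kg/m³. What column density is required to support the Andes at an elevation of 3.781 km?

Pratt balance: ρ_ref D = ρ (D + h).
ρ = ρ_ref D/(D + h) = 2900 × 112.6 km/(112.6 km + 3.781 km) = 2810 kg/m³.

2810 kg/m³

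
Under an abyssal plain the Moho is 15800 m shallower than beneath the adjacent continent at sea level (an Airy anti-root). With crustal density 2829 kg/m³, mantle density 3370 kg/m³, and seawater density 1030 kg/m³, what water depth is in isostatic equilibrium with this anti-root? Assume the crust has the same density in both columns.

4750 m

Replacing a thickness d of crust by seawater at the top must be balanced by replacing crust with mantle at the base: d (ρ_c − ρ_w) = a (ρ_m − ρ_c).
d = a (ρ_m − ρ_c)/(ρ_c − ρ_w) = 15800 m × 541/1799 = 4750 m.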